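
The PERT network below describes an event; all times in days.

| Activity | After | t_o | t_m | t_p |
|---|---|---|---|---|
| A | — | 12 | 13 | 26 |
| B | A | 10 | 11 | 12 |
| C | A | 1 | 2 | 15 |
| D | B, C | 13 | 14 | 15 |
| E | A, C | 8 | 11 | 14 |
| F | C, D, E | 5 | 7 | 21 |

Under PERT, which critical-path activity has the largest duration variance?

te_A = (12 + 4·13 + 26)/6 = 90/6 = 15; σ²_A = ((26−12)/6)² = 5.444
te_B = (10 + 4·11 + 12)/6 = 66/6 = 11; σ²_B = ((12−10)/6)² = 0.111
te_C = (1 + 4·2 + 15)/6 = 24/6 = 4; σ²_C = ((15−1)/6)² = 5.444
te_D = (13 + 4·14 + 15)/6 = 84/6 = 14; σ²_D = ((15−13)/6)² = 0.111
te_E = (8 + 4·11 + 14)/6 = 66/6 = 11; σ²_E = ((14−8)/6)² = 1.000
te_F = (5 + 4·7 + 21)/6 = 54/6 = 9; σ²_F = ((21−5)/6)² = 7.111

Forward pass:
ES_A = 0; EF_A = 15
ES_B = 15; EF_B = 15+11 = 26
ES_C = 15; EF_C = 15+4 = 19
ES_D = max(EF_B=26, EF_C=19) = 26; EF_D = 26+14 = 40
ES_E = max(EF_A=15, EF_C=19) = 19; EF_E = 19+11 = 30
ES_F = max(EF_C=19, EF_D=40, EF_E=30) = 40; EF_F = 40+9 = 49
Expected project duration μ = 49 days. Critical path: A → B → D → F.

Variances on critical path: σ²_A=5.444, σ²_B=0.111, σ²_D=0.111, σ²_F=7.111.
Largest is σ²_F = 7.111.

F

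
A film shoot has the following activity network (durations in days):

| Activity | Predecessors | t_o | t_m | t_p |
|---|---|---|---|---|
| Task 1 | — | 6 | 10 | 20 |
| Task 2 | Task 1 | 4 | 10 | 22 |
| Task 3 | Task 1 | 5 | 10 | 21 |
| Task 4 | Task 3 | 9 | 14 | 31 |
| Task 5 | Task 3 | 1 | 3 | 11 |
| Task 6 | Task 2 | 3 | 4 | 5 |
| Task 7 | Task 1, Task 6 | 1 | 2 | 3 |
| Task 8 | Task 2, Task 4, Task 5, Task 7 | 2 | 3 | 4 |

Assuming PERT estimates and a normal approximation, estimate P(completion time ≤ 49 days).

0.941

te_Task 1 = (6 + 4·10 + 20)/6 = 66/6 = 11; σ²_Task 1 = ((20−6)/6)² = 5.444
te_Task 2 = (4 + 4·10 + 22)/6 = 66/6 = 11; σ²_Task 2 = ((22−4)/6)² = 9.000
te_Task 3 = (5 + 4·10 + 21)/6 = 66/6 = 11; σ²_Task 3 = ((21−5)/6)² = 7.111
te_Task 4 = (9 + 4·14 + 31)/6 = 96/6 = 16; σ²_Task 4 = ((31−9)/6)² = 13.444
te_Task 5 = (1 + 4·3 + 11)/6 = 24/6 = 4; σ²_Task 5 = ((11−1)/6)² = 2.778
te_Task 6 = (3 + 4·4 + 5)/6 = 24/6 = 4; σ²_Task 6 = ((5−3)/6)² = 0.111
te_Task 7 = (1 + 4·2 + 3)/6 = 12/6 = 2; σ²_Task 7 = ((3−1)/6)² = 0.111
te_Task 8 = (2 + 4·3 + 4)/6 = 18/6 = 3; σ²_Task 8 = ((4−2)/6)² = 0.111

Forward pass:
ES_Task 1 = 0; EF_Task 1 = 11
ES_Task 2 = 11; EF_Task 2 = 11+11 = 22
ES_Task 3 = 11; EF_Task 3 = 11+11 = 22
ES_Task 4 = 22; EF_Task 4 = 22+16 = 38
ES_Task 5 = 22; EF_Task 5 = 22+4 = 26
ES_Task 6 = 22; EF_Task 6 = 22+4 = 26
ES_Task 7 = max(EF_Task 1=11, EF_Task 6=26) = 26; EF_Task 7 = 26+2 = 28
ES_Task 8 = max(EF_Task 2=22, EF_Task 4=38, EF_Task 5=26, EF_Task 7=28) = 38; EF_Task 8 = 38+3 = 41
Expected project duration μ = 41 days. Critical path: Task 1 → Task 3 → Task 4 → Task 8.

Variance along critical path = 5.444 + 7.111 + 13.444 + 0.111 = 26.111; σ = √26.111 = 5.110 days.
Z = (49 − 41) / 5.110 = 1.566
P(T ≤ 49) = Φ(1.566) ≈ 0.941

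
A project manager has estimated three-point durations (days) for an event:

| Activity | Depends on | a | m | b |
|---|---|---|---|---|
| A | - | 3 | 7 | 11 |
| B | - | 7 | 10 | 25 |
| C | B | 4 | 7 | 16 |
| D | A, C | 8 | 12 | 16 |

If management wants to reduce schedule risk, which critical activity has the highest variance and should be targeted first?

B

te_A = (3 + 4·7 + 11)/6 = 42/6 = 7; σ²_A = ((11−3)/6)² = 1.778
te_B = (7 + 4·10 + 25)/6 = 72/6 = 12; σ²_B = ((25−7)/6)² = 9.000
te_C = (4 + 4·7 + 16)/6 = 48/6 = 8; σ²_C = ((16−4)/6)² = 4.000
te_D = (8 + 4·12 + 16)/6 = 72/6 = 12; σ²_D = ((16−8)/6)² = 1.778

Forward pass:
ES_A = 0; EF_A = 7
ES_B = 0; EF_B = 12
ES_C = 12; EF_C = 12+8 = 20
ES_D = max(EF_A=7, EF_C=20) = 20; EF_D = 20+12 = 32
Expected project duration μ = 32 days. Critical path: B → C → D.

Variances on critical path: σ²_B=9.000, σ²_C=4.000, σ²_D=1.778.
Largest is σ²_B = 9.000.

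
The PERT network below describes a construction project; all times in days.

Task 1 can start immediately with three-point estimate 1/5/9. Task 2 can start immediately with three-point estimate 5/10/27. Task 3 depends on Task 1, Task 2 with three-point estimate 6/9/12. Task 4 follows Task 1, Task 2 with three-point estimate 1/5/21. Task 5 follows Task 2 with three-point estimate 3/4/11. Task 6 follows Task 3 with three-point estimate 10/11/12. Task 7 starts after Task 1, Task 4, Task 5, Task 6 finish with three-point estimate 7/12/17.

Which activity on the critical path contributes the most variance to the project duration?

te_Task 1 = (1 + 4·5 + 9)/6 = 30/6 = 5; σ²_Task 1 = ((9−1)/6)² = 1.778
te_Task 2 = (5 + 4·10 + 27)/6 = 72/6 = 12; σ²_Task 2 = ((27−5)/6)² = 13.444
te_Task 3 = (6 + 4·9 + 12)/6 = 54/6 = 9; σ²_Task 3 = ((12−6)/6)² = 1.000
te_Task 4 = (1 + 4·5 + 21)/6 = 42/6 = 7; σ²_Task 4 = ((21−1)/6)² = 11.111
te_Task 5 = (3 + 4·4 + 11)/6 = 30/6 = 5; σ²_Task 5 = ((11−3)/6)² = 1.778
te_Task 6 = (10 + 4·11 + 12)/6 = 66/6 = 11; σ²_Task 6 = ((12−10)/6)² = 0.111
te_Task 7 = (7 + 4·12 + 17)/6 = 72/6 = 12; σ²_Task 7 = ((17−7)/6)² = 2.778

Forward pass:
ES_Task 1 = 0; EF_Task 1 = 5
ES_Task 2 = 0; EF_Task 2 = 12
ES_Task 3 = max(EF_Task 1=5, EF_Task 2=12) = 12; EF_Task 3 = 12+9 = 21
ES_Task 4 = max(EF_Task 1=5, EF_Task 2=12) = 12; EF_Task 4 = 12+7 = 19
ES_Task 5 = 12; EF_Task 5 = 12+5 = 17
ES_Task 6 = 21; EF_Task 6 = 21+11 = 32
ES_Task 7 = max(EF_Task 1=5, EF_Task 4=19, EF_Task 5=17, EF_Task 6=32) = 32; EF_Task 7 = 32+12 = 44
Expected project duration μ = 44 days. Critical path: Task 2 → Task 3 → Task 6 → Task 7.

Variances on critical path: σ²_Task 2=13.444, σ²_Task 3=1.000, σ²_Task 6=0.111, σ²_Task 7=2.778.
Largest is σ²_Task 2 = 13.444.

Task 2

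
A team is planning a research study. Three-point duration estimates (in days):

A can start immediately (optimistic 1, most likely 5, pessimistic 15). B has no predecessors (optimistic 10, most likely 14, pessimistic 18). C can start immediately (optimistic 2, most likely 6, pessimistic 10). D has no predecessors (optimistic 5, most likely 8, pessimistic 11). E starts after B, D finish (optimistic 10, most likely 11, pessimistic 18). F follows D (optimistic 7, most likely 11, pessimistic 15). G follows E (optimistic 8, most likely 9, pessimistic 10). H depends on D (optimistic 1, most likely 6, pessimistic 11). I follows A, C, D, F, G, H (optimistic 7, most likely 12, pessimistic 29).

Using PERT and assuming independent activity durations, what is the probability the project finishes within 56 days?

te_A = (1 + 4·5 + 15)/6 = 36/6 = 6; σ²_A = ((15−1)/6)² = 5.444
te_B = (10 + 4·14 + 18)/6 = 84/6 = 14; σ²_B = ((18−10)/6)² = 1.778
te_C = (2 + 4·6 + 10)/6 = 36/6 = 6; σ²_C = ((10−2)/6)² = 1.778
te_D = (5 + 4·8 + 11)/6 = 48/6 = 8; σ²_D = ((11−5)/6)² = 1.000
te_E = (10 + 4·11 + 18)/6 = 72/6 = 12; σ²_E = ((18−10)/6)² = 1.778
te_F = (7 + 4·11 + 15)/6 = 66/6 = 11; σ²_F = ((15−7)/6)² = 1.778
te_G = (8 + 4·9 + 10)/6 = 54/6 = 9; σ²_G = ((10−8)/6)² = 0.111
te_H = (1 + 4·6 + 11)/6 = 36/6 = 6; σ²_H = ((11−1)/6)² = 2.778
te_I = (7 + 4·12 + 29)/6 = 84/6 = 14; σ²_I = ((29−7)/6)² = 13.444

Forward pass:
ES_A = 0; EF_A = 6
ES_B = 0; EF_B = 14
ES_C = 0; EF_C = 6
ES_D = 0; EF_D = 8
ES_E = max(EF_B=14, EF_D=8) = 14; EF_E = 14+12 = 26
ES_F = 8; EF_F = 8+11 = 19
ES_G = 26; EF_G = 26+9 = 35
ES_H = 8; EF_H = 8+6 = 14
ES_I = max(EF_A=6, EF_C=6, EF_D=8, EF_F=19, EF_G=35, EF_H=14) = 35; EF_I = 35+14 = 49
Expected project duration μ = 49 days. Critical path: B → E → G → I.

Variance along critical path = 1.778 + 1.778 + 0.111 + 13.444 = 17.111; σ = √17.111 = 4.137 days.
Z = (56 − 49) / 4.137 = 1.692
P(T ≤ 56) = Φ(1.692) ≈ 0.955

0.955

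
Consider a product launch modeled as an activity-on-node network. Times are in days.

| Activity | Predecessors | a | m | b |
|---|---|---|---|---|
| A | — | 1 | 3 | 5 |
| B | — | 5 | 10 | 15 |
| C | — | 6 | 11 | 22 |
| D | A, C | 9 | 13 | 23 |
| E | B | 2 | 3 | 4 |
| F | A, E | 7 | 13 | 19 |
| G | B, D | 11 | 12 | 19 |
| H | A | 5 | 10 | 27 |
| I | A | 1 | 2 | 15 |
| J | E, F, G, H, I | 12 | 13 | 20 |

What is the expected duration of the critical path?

53 days

te_A = (1 + 4·3 + 5)/6 = 18/6 = 3
te_B = (5 + 4·10 + 15)/6 = 60/6 = 10
te_C = (6 + 4·11 + 22)/6 = 72/6 = 12
te_D = (9 + 4·13 + 23)/6 = 84/6 = 14
te_E = (2 + 4·3 + 4)/6 = 18/6 = 3
te_F = (7 + 4·13 + 19)/6 = 78/6 = 13
te_G = (11 + 4·12 + 19)/6 = 78/6 = 13
te_H = (5 + 4·10 + 27)/6 = 72/6 = 12
te_I = (1 + 4·2 + 15)/6 = 24/6 = 4
te_J = (12 + 4·13 + 20)/6 = 84/6 = 14

Forward pass:
ES_A = 0; EF_A = 3
ES_B = 0; EF_B = 10
ES_C = 0; EF_C = 12
ES_D = max(EF_A=3, EF_C=12) = 12; EF_D = 12+14 = 26
ES_E = 10; EF_E = 10+3 = 13
ES_F = max(EF_A=3, EF_E=13) = 13; EF_F = 13+13 = 26
ES_G = max(EF_B=10, EF_D=26) = 26; EF_G = 26+13 = 39
ES_H = 3; EF_H = 3+12 = 15
ES_I = 3; EF_I = 3+4 = 7
ES_J = max(EF_E=13, EF_F=26, EF_G=39, EF_H=15, EF_I=7) = 39; EF_J = 39+14 = 53
Expected project duration μ = 53 days. Critical path: C → D → G → J.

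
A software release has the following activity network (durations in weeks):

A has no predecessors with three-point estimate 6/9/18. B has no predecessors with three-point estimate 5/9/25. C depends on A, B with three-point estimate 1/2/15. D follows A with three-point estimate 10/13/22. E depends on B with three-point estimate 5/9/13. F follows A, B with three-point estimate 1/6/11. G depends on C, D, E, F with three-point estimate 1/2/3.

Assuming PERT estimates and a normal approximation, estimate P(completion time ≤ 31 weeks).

0.960

te_A = (6 + 4·9 + 18)/6 = 60/6 = 10; σ²_A = ((18−6)/6)² = 4.000
te_B = (5 + 4·9 + 25)/6 = 66/6 = 11; σ²_B = ((25−5)/6)² = 11.111
te_C = (1 + 4·2 + 15)/6 = 24/6 = 4; σ²_C = ((15−1)/6)² = 5.444
te_D = (10 + 4·13 + 22)/6 = 84/6 = 14; σ²_D = ((22−10)/6)² = 4.000
te_E = (5 + 4·9 + 13)/6 = 54/6 = 9; σ²_E = ((13−5)/6)² = 1.778
te_F = (1 + 4·6 + 11)/6 = 36/6 = 6; σ²_F = ((11−1)/6)² = 2.778
te_G = (1 + 4·2 + 3)/6 = 12/6 = 2; σ²_G = ((3−1)/6)² = 0.111

Forward pass:
ES_A = 0; EF_A = 10
ES_B = 0; EF_B = 11
ES_C = max(EF_A=10, EF_B=11) = 11; EF_C = 11+4 = 15
ES_D = 10; EF_D = 10+14 = 24
ES_E = 11; EF_E = 11+9 = 20
ES_F = max(EF_A=10, EF_B=11) = 11; EF_F = 11+6 = 17
ES_G = max(EF_C=15, EF_D=24, EF_E=20, EF_F=17) = 24; EF_G = 24+2 = 26
Expected project duration μ = 26 weeks. Critical path: A → D → G.

Variance along critical path = 4.000 + 4.000 + 0.111 = 8.111; σ = √8.111 = 2.848 weeks.
Z = (31 − 26) / 2.848 = 1.756
P(T ≤ 31) = Φ(1.756) ≈ 0.960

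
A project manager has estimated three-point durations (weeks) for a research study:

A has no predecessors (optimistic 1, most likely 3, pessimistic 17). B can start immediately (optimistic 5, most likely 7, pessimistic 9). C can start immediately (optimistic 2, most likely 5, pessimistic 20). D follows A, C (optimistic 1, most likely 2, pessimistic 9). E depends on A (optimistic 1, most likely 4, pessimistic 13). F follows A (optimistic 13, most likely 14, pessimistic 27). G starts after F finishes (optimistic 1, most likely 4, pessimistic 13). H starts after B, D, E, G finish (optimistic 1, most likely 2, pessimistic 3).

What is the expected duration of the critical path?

te_A = (1 + 4·3 + 17)/6 = 30/6 = 5
te_B = (5 + 4·7 + 9)/6 = 42/6 = 7
te_C = (2 + 4·5 + 20)/6 = 42/6 = 7
te_D = (1 + 4·2 + 9)/6 = 18/6 = 3
te_E = (1 + 4·4 + 13)/6 = 30/6 = 5
te_F = (13 + 4·14 + 27)/6 = 96/6 = 16
te_G = (1 + 4·4 + 13)/6 = 30/6 = 5
te_H = (1 + 4·2 + 3)/6 = 12/6 = 2

Forward pass:
ES_A = 0; EF_A = 5
ES_B = 0; EF_B = 7
ES_C = 0; EF_C = 7
ES_D = max(EF_A=5, EF_C=7) = 7; EF_D = 7+3 = 10
ES_E = 5; EF_E = 5+5 = 10
ES_F = 5; EF_F = 5+16 = 21
ES_G = 21; EF_G = 21+5 = 26
ES_H = max(EF_B=7, EF_D=10, EF_E=10, EF_G=26) = 26; EF_H = 26+2 = 28
Expected project duration μ = 28 weeks. Critical path: A → F → G → H.

28 weeks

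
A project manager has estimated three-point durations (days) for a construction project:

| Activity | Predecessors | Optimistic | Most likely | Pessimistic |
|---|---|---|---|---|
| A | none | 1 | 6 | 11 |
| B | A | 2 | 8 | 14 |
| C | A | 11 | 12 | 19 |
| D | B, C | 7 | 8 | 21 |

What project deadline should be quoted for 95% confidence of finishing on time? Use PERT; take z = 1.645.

34.2 days

te_A = (1 + 4·6 + 11)/6 = 36/6 = 6; σ²_A = ((11−1)/6)² = 2.778
te_B = (2 + 4·8 + 14)/6 = 48/6 = 8; σ²_B = ((14−2)/6)² = 4.000
te_C = (11 + 4·12 + 19)/6 = 78/6 = 13; σ²_C = ((19−11)/6)² = 1.778
te_D = (7 + 4·8 + 21)/6 = 60/6 = 10; σ²_D = ((21−7)/6)² = 5.444

Forward pass:
ES_A = 0; EF_A = 6
ES_B = 6; EF_B = 6+8 = 14
ES_C = 6; EF_C = 6+13 = 19
ES_D = max(EF_B=14, EF_C=19) = 19; EF_D = 19+10 = 29
Expected project duration μ = 29 days. Critical path: A → C → D.

Variance along critical path = 2.778 + 1.778 + 5.444 = 10.000; σ = 3.162 days.
D = μ + z·σ = 29 + 1.645·3.162 = 34.2 days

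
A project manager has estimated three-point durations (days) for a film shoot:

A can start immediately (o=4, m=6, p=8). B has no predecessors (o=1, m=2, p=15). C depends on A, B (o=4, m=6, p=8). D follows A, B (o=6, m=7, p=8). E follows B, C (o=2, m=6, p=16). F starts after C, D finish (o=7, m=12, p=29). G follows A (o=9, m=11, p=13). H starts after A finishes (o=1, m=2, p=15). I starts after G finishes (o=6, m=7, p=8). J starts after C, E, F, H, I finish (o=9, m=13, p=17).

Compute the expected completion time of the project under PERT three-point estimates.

te_A = (4 + 4·6 + 8)/6 = 36/6 = 6
te_B = (1 + 4·2 + 15)/6 = 24/6 = 4
te_C = (4 + 4·6 + 8)/6 = 36/6 = 6
te_D = (6 + 4·7 + 8)/6 = 42/6 = 7
te_E = (2 + 4·6 + 16)/6 = 42/6 = 7
te_F = (7 + 4·12 + 29)/6 = 84/6 = 14
te_G = (9 + 4·11 + 13)/6 = 66/6 = 11
te_H = (1 + 4·2 + 15)/6 = 24/6 = 4
te_I = (6 + 4·7 + 8)/6 = 42/6 = 7
te_J = (9 + 4·13 + 17)/6 = 78/6 = 13

Forward pass:
ES_A = 0; EF_A = 6
ES_B = 0; EF_B = 4
ES_C = max(EF_A=6, EF_B=4) = 6; EF_C = 6+6 = 12
ES_D = max(EF_A=6, EF_B=4) = 6; EF_D = 6+7 = 13
ES_E = max(EF_B=4, EF_C=12) = 12; EF_E = 12+7 = 19
ES_F = max(EF_C=12, EF_D=13) = 13; EF_F = 13+14 = 27
ES_G = 6; EF_G = 6+11 = 17
ES_H = 6; EF_H = 6+4 = 10
ES_I = 17; EF_I = 17+7 = 24
ES_J = max(EF_C=12, EF_E=19, EF_F=27, EF_H=10, EF_I=24) = 27; EF_J = 27+13 = 40
Expected project duration μ = 40 days. Critical path: A → D → F → J.

40 days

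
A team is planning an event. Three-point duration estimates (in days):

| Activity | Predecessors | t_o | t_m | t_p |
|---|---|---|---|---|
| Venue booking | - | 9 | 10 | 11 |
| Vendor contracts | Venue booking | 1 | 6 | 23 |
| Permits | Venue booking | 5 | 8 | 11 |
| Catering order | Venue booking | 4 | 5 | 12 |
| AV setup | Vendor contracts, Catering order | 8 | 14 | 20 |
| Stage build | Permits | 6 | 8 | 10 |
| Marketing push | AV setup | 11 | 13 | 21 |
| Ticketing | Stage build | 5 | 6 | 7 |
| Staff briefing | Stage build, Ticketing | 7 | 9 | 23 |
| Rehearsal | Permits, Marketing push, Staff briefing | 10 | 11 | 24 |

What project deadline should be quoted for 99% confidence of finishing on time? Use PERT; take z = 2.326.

te_Venue booking = (9 + 4·10 + 11)/6 = 60/6 = 10; σ²_Venue booking = ((11−9)/6)² = 0.111
te_Vendor contracts = (1 + 4·6 + 23)/6 = 48/6 = 8; σ²_Vendor contracts = ((23−1)/6)² = 13.444
te_Permits = (5 + 4·8 + 11)/6 = 48/6 = 8; σ²_Permits = ((11−5)/6)² = 1.000
te_Catering order = (4 + 4·5 + 12)/6 = 36/6 = 6; σ²_Catering order = ((12−4)/6)² = 1.778
te_AV setup = (8 + 4·14 + 20)/6 = 84/6 = 14; σ²_AV setup = ((20−8)/6)² = 4.000
te_Stage build = (6 + 4·8 + 10)/6 = 48/6 = 8; σ²_Stage build = ((10−6)/6)² = 0.444
te_Marketing push = (11 + 4·13 + 21)/6 = 84/6 = 14; σ²_Marketing push = ((21−11)/6)² = 2.778
te_Ticketing = (5 + 4·6 + 7)/6 = 36/6 = 6; σ²_Ticketing = ((7−5)/6)² = 0.111
te_Staff briefing = (7 + 4·9 + 23)/6 = 66/6 = 11; σ²_Staff briefing = ((23−7)/6)² = 7.111
te_Rehearsal = (10 + 4·11 + 24)/6 = 78/6 = 13; σ²_Rehearsal = ((24−10)/6)² = 5.444

Forward pass:
ES_Venue booking = 0; EF_Venue booking = 10
ES_Vendor contracts = 10; EF_Vendor contracts = 10+8 = 18
ES_Permits = 10; EF_Permits = 10+8 = 18
ES_Catering order = 10; EF_Catering order = 10+6 = 16
ES_AV setup = max(EF_Vendor contracts=18, EF_Catering order=16) = 18; EF_AV setup = 18+14 = 32
ES_Stage build = 18; EF_Stage build = 18+8 = 26
ES_Marketing push = 32; EF_Marketing push = 32+14 = 46
ES_Ticketing = 26; EF_Ticketing = 26+6 = 32
ES_Staff briefing = max(EF_Stage build=26, EF_Ticketing=32) = 32; EF_Staff briefing = 32+11 = 43
ES_Rehearsal = max(EF_Permits=18, EF_Marketing push=46, EF_Staff briefing=43) = 46; EF_Rehearsal = 46+13 = 59
Expected project duration μ = 59 days. Critical path: Venue booking → Vendor contracts → AV setup → Marketing push → Rehearsal.

Variance along critical path = 0.111 + 13.444 + 4.000 + 2.778 + 5.444 = 25.778; σ = 5.077 days.
D = μ + z·σ = 59 + 2.326·5.077 = 70.8 days

70.8 days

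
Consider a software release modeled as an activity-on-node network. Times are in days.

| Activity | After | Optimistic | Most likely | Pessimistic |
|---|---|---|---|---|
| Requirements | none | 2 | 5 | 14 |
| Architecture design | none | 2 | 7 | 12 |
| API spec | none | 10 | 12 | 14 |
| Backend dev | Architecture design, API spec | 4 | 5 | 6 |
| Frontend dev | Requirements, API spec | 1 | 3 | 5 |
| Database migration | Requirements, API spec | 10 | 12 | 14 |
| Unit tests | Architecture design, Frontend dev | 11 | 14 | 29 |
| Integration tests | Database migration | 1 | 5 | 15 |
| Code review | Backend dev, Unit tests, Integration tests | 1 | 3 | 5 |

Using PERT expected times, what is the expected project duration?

34 days

te_Requirements = (2 + 4·5 + 14)/6 = 36/6 = 6
te_Architecture design = (2 + 4·7 + 12)/6 = 42/6 = 7
te_API spec = (10 + 4·12 + 14)/6 = 72/6 = 12
te_Backend dev = (4 + 4·5 + 6)/6 = 30/6 = 5
te_Frontend dev = (1 + 4·3 + 5)/6 = 18/6 = 3
te_Database migration = (10 + 4·12 + 14)/6 = 72/6 = 12
te_Unit tests = (11 + 4·14 + 29)/6 = 96/6 = 16
te_Integration tests = (1 + 4·5 + 15)/6 = 36/6 = 6
te_Code review = (1 + 4·3 + 5)/6 = 18/6 = 3

Forward pass:
ES_Requirements = 0; EF_Requirements = 6
ES_Architecture design = 0; EF_Architecture design = 7
ES_API spec = 0; EF_API spec = 12
ES_Backend dev = max(EF_Architecture design=7, EF_API spec=12) = 12; EF_Backend dev = 12+5 = 17
ES_Frontend dev = max(EF_Requirements=6, EF_API spec=12) = 12; EF_Frontend dev = 12+3 = 15
ES_Database migration = max(EF_Requirements=6, EF_API spec=12) = 12; EF_Database migration = 12+12 = 24
ES_Unit tests = max(EF_Architecture design=7, EF_Frontend dev=15) = 15; EF_Unit tests = 15+16 = 31
ES_Integration tests = 24; EF_Integration tests = 24+6 = 30
ES_Code review = max(EF_Backend dev=17, EF_Unit tests=31, EF_Integration tests=30) = 31; EF_Code review = 31+3 = 34
Expected project duration μ = 34 days. Critical path: API spec → Frontend dev → Unit tests → Code review.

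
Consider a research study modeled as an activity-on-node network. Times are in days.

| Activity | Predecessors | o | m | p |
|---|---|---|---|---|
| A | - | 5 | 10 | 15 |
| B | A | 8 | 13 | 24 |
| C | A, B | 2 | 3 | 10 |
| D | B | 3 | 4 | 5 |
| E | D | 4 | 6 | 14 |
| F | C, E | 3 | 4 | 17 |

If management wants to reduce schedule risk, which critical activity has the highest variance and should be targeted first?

te_A = (5 + 4·10 + 15)/6 = 60/6 = 10; σ²_A = ((15−5)/6)² = 2.778
te_B = (8 + 4·13 + 24)/6 = 84/6 = 14; σ²_B = ((24−8)/6)² = 7.111
te_C = (2 + 4·3 + 10)/6 = 24/6 = 4; σ²_C = ((10−2)/6)² = 1.778
te_D = (3 + 4·4 + 5)/6 = 24/6 = 4; σ²_D = ((5−3)/6)² = 0.111
te_E = (4 + 4·6 + 14)/6 = 42/6 = 7; σ²_E = ((14−4)/6)² = 2.778
te_F = (3 + 4·4 + 17)/6 = 36/6 = 6; σ²_F = ((17−3)/6)² = 5.444

Forward pass:
ES_A = 0; EF_A = 10
ES_B = 10; EF_B = 10+14 = 24
ES_C = max(EF_A=10, EF_B=24) = 24; EF_C = 24+4 = 28
ES_D = 24; EF_D = 24+4 = 28
ES_E = 28; EF_E = 28+7 = 35
ES_F = max(EF_C=28, EF_E=35) = 35; EF_F = 35+6 = 41
Expected project duration μ = 41 days. Critical path: A → B → D → E → F.

Variances on critical path: σ²_A=2.778, σ²_B=7.111, σ²_D=0.111, σ²_E=2.778, σ²_F=5.444.
Largest is σ²_B = 7.111.

B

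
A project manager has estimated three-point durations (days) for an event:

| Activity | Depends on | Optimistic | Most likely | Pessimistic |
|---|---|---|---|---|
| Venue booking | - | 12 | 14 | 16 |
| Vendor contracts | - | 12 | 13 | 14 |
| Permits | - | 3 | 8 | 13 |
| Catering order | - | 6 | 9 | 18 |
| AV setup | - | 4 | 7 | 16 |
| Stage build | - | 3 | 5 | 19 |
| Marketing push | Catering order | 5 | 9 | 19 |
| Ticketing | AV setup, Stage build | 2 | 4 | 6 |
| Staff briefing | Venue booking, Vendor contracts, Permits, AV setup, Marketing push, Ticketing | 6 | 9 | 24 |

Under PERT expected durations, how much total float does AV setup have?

8 days

te_Venue booking = (12 + 4·14 + 16)/6 = 84/6 = 14
te_Vendor contracts = (12 + 4·13 + 14)/6 = 78/6 = 13
te_Permits = (3 + 4·8 + 13)/6 = 48/6 = 8
te_Catering order = (6 + 4·9 + 18)/6 = 60/6 = 10
te_AV setup = (4 + 4·7 + 16)/6 = 48/6 = 8
te_Stage build = (3 + 4·5 + 19)/6 = 42/6 = 7
te_Marketing push = (5 + 4·9 + 19)/6 = 60/6 = 10
te_Ticketing = (2 + 4·4 + 6)/6 = 24/6 = 4
te_Staff briefing = (6 + 4·9 + 24)/6 = 66/6 = 11

Forward pass:
ES_Venue booking = 0; EF_Venue booking = 14
ES_Vendor contracts = 0; EF_Vendor contracts = 13
ES_Permits = 0; EF_Permits = 8
ES_Catering order = 0; EF_Catering order = 10
ES_AV setup = 0; EF_AV setup = 8
ES_Stage build = 0; EF_Stage build = 7
ES_Marketing push = 10; EF_Marketing push = 10+10 = 20
ES_Ticketing = max(EF_AV setup=8, EF_Stage build=7) = 8; EF_Ticketing = 8+4 = 12
ES_Staff briefing = max(EF_Venue booking=14, EF_Vendor contracts=13, EF_Permits=8, EF_AV setup=8, EF_Marketing push=20, EF_Ticketing=12) = 20; EF_Staff briefing = 20+11 = 31
Expected project duration μ = 31 days. Critical path: Catering order → Marketing push → Staff briefing.

Backward pass:
LF_Staff briefing = 31; LS_Staff briefing = 31−11 = 20
LF_Ticketing = LS_Staff briefing = 20; LS_Ticketing = 20−4 = 16
LF_Marketing push = LS_Staff briefing = 20; LS_Marketing push = 20−10 = 10
LF_Stage build = LS_Ticketing = 16; LS_Stage build = 16−7 = 9
LF_AV setup = min(LS_Ticketing=16, LS_Staff briefing=20) = 16; LS_AV setup = 16−8 = 8
LF_Catering order = LS_Marketing push = 10; LS_Catering order = 10−10 = 0
LF_Permits = LS_Staff briefing = 20; LS_Permits = 20−8 = 12
LF_Vendor contracts = LS_Staff briefing = 20; LS_Vendor contracts = 20−13 = 7
LF_Venue booking = LS_Staff briefing = 20; LS_Venue booking = 20−14 = 6
Slack_AV setup = LS_AV setup − ES_AV setup = 8 − 0 = 8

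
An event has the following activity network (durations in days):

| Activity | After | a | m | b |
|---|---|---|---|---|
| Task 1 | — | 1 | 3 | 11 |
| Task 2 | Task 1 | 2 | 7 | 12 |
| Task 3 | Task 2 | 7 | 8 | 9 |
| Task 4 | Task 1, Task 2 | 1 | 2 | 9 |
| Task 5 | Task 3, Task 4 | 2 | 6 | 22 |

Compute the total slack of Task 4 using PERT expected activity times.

5 days

te_Task 1 = (1 + 4·3 + 11)/6 = 24/6 = 4
te_Task 2 = (2 + 4·7 + 12)/6 = 42/6 = 7
te_Task 3 = (7 + 4·8 + 9)/6 = 48/6 = 8
te_Task 4 = (1 + 4·2 + 9)/6 = 18/6 = 3
te_Task 5 = (2 + 4·6 + 22)/6 = 48/6 = 8

Forward pass:
ES_Task 1 = 0; EF_Task 1 = 4
ES_Task 2 = 4; EF_Task 2 = 4+7 = 11
ES_Task 3 = 11; EF_Task 3 = 11+8 = 19
ES_Task 4 = max(EF_Task 1=4, EF_Task 2=11) = 11; EF_Task 4 = 11+3 = 14
ES_Task 5 = max(EF_Task 3=19, EF_Task 4=14) = 19; EF_Task 5 = 19+8 = 27
Expected project duration μ = 27 days. Critical path: Task 1 → Task 2 → Task 3 → Task 5.

Backward pass:
LF_Task 5 = 27; LS_Task 5 = 27−8 = 19
LF_Task 4 = LS_Task 5 = 19; LS_Task 4 = 19−3 = 16
LF_Task 3 = LS_Task 5 = 19; LS_Task 3 = 19−8 = 11
LF_Task 2 = min(LS_Task 3=11, LS_Task 4=16) = 11; LS_Task 2 = 11−7 = 4
LF_Task 1 = min(LS_Task 2=4, LS_Task 4=16) = 4; LS_Task 1 = 4−4 = 0
Slack_Task 4 = LS_Task 4 − ES_Task 4 = 16 − 11 = 5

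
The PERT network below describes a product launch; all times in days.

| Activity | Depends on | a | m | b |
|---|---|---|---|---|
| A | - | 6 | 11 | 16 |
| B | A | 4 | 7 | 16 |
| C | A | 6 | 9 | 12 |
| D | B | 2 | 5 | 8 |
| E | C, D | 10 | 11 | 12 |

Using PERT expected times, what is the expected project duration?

35 days

te_A = (6 + 4·11 + 16)/6 = 66/6 = 11
te_B = (4 + 4·7 + 16)/6 = 48/6 = 8
te_C = (6 + 4·9 + 12)/6 = 54/6 = 9
te_D = (2 + 4·5 + 8)/6 = 30/6 = 5
te_E = (10 + 4·11 + 12)/6 = 66/6 = 11

Forward pass:
ES_A = 0; EF_A = 11
ES_B = 11; EF_B = 11+8 = 19
ES_C = 11; EF_C = 11+9 = 20
ES_D = 19; EF_D = 19+5 = 24
ES_E = max(EF_C=20, EF_D=24) = 24; EF_E = 24+11 = 35
Expected project duration μ = 35 days. Critical path: A → B → D → E.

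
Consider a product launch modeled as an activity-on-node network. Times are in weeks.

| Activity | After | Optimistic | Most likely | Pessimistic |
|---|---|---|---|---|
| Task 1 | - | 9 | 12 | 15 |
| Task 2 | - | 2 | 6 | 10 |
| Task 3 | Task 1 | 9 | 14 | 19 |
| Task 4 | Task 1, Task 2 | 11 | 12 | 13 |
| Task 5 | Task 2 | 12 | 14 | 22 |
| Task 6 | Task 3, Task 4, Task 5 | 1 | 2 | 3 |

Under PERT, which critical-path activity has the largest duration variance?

te_Task 1 = (9 + 4·12 + 15)/6 = 72/6 = 12; σ²_Task 1 = ((15−9)/6)² = 1.000
te_Task 2 = (2 + 4·6 + 10)/6 = 36/6 = 6; σ²_Task 2 = ((10−2)/6)² = 1.778
te_Task 3 = (9 + 4·14 + 19)/6 = 84/6 = 14; σ²_Task 3 = ((19−9)/6)² = 2.778
te_Task 4 = (11 + 4·12 + 13)/6 = 72/6 = 12; σ²_Task 4 = ((13−11)/6)² = 0.111
te_Task 5 = (12 + 4·14 + 22)/6 = 90/6 = 15; σ²_Task 5 = ((22−12)/6)² = 2.778
te_Task 6 = (1 + 4·2 + 3)/6 = 12/6 = 2; σ²_Task 6 = ((3−1)/6)² = 0.111

Forward pass:
ES_Task 1 = 0; EF_Task 1 = 12
ES_Task 2 = 0; EF_Task 2 = 6
ES_Task 3 = 12; EF_Task 3 = 12+14 = 26
ES_Task 4 = max(EF_Task 1=12, EF_Task 2=6) = 12; EF_Task 4 = 12+12 = 24
ES_Task 5 = 6; EF_Task 5 = 6+15 = 21
ES_Task 6 = max(EF_Task 3=26, EF_Task 4=24, EF_Task 5=21) = 26; EF_Task 6 = 26+2 = 28
Expected project duration μ = 28 weeks. Critical path: Task 1 → Task 3 → Task 6.

Variances on critical path: σ²_Task 1=1.000, σ²_Task 3=2.778, σ²_Task 6=0.111.
Largest is σ²_Task 3 = 2.778.

Task 3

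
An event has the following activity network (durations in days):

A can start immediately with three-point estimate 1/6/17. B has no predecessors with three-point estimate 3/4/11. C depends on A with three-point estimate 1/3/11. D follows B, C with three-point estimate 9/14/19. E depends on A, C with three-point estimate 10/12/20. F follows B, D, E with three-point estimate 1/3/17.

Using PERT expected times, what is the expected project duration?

te_A = (1 + 4·6 + 17)/6 = 42/6 = 7
te_B = (3 + 4·4 + 11)/6 = 30/6 = 5
te_C = (1 + 4·3 + 11)/6 = 24/6 = 4
te_D = (9 + 4·14 + 19)/6 = 84/6 = 14
te_E = (10 + 4·12 + 20)/6 = 78/6 = 13
te_F = (1 + 4·3 + 17)/6 = 30/6 = 5

Forward pass:
ES_A = 0; EF_A = 7
ES_B = 0; EF_B = 5
ES_C = 7; EF_C = 7+4 = 11
ES_D = max(EF_B=5, EF_C=11) = 11; EF_D = 11+14 = 25
ES_E = max(EF_A=7, EF_C=11) = 11; EF_E = 11+13 = 24
ES_F = max(EF_B=5, EF_D=25, EF_E=24) = 25; EF_F = 25+5 = 30
Expected project duration μ = 30 days. Critical path: A → C → D → F.

30 days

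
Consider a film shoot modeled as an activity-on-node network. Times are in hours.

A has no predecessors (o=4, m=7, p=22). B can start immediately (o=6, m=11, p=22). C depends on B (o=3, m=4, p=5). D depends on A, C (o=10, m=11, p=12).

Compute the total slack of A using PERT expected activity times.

te_A = (4 + 4·7 + 22)/6 = 54/6 = 9
te_B = (6 + 4·11 + 22)/6 = 72/6 = 12
te_C = (3 + 4·4 + 5)/6 = 24/6 = 4
te_D = (10 + 4·11 + 12)/6 = 66/6 = 11

Forward pass:
ES_A = 0; EF_A = 9
ES_B = 0; EF_B = 12
ES_C = 12; EF_C = 12+4 = 16
ES_D = max(EF_A=9, EF_C=16) = 16; EF_D = 16+11 = 27
Expected project duration μ = 27 hours. Critical path: B → C → D.

Backward pass:
LF_D = 27; LS_D = 27−11 = 16
LF_C = LS_D = 16; LS_C = 16−4 = 12
LF_B = LS_C = 12; LS_B = 12−12 = 0
LF_A = LS_D = 16; LS_A = 16−9 = 7
Slack_A = LS_A − ES_A = 7 − 0 = 7

7 hours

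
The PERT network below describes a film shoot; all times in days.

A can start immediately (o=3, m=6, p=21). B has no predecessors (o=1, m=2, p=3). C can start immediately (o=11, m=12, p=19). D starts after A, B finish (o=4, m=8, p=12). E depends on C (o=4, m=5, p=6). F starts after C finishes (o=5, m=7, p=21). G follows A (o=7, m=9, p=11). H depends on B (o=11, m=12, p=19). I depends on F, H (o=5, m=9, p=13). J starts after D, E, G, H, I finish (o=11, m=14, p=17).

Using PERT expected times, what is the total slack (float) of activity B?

te_A = (3 + 4·6 + 21)/6 = 48/6 = 8
te_B = (1 + 4·2 + 3)/6 = 12/6 = 2
te_C = (11 + 4·12 + 19)/6 = 78/6 = 13
te_D = (4 + 4·8 + 12)/6 = 48/6 = 8
te_E = (4 + 4·5 + 6)/6 = 30/6 = 5
te_F = (5 + 4·7 + 21)/6 = 54/6 = 9
te_G = (7 + 4·9 + 11)/6 = 54/6 = 9
te_H = (11 + 4·12 + 19)/6 = 78/6 = 13
te_I = (5 + 4·9 + 13)/6 = 54/6 = 9
te_J = (11 + 4·14 + 17)/6 = 84/6 = 14

Forward pass:
ES_A = 0; EF_A = 8
ES_B = 0; EF_B = 2
ES_C = 0; EF_C = 13
ES_D = max(EF_A=8, EF_B=2) = 8; EF_D = 8+8 = 16
ES_E = 13; EF_E = 13+5 = 18
ES_F = 13; EF_F = 13+9 = 22
ES_G = 8; EF_G = 8+9 = 17
ES_H = 2; EF_H = 2+13 = 15
ES_I = max(EF_F=22, EF_H=15) = 22; EF_I = 22+9 = 31
ES_J = max(EF_D=16, EF_E=18, EF_G=17, EF_H=15, EF_I=31) = 31; EF_J = 31+14 = 45
Expected project duration μ = 45 days. Critical path: C → F → I → J.

Backward pass:
LF_J = 45; LS_J = 45−14 = 31
LF_I = LS_J = 31; LS_I = 31−9 = 22
LF_H = min(LS_I=22, LS_J=31) = 22; LS_H = 22−13 = 9
LF_G = LS_J = 31; LS_G = 31−9 = 22
LF_F = LS_I = 22; LS_F = 22−9 = 13
LF_E = LS_J = 31; LS_E = 31−5 = 26
LF_D = LS_J = 31; LS_D = 31−8 = 23
LF_C = min(LS_E=26, LS_F=13) = 13; LS_C = 13−13 = 0
LF_B = min(LS_D=23, LS_H=9) = 9; LS_B = 9−2 = 7
LF_A = min(LS_D=23, LS_G=22) = 22; LS_A = 22−8 = 14
Slack_B = LS_B − ES_B = 7 − 0 = 7

7 days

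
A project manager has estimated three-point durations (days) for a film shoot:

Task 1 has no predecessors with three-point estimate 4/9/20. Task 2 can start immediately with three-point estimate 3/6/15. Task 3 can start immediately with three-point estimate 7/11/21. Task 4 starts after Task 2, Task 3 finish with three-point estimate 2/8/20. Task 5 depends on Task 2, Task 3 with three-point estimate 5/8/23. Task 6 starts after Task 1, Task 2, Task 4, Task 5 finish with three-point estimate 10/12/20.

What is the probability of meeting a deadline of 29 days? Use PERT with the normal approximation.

0.074

te_Task 1 = (4 + 4·9 + 20)/6 = 60/6 = 10; σ²_Task 1 = ((20−4)/6)² = 7.111
te_Task 2 = (3 + 4·6 + 15)/6 = 42/6 = 7; σ²_Task 2 = ((15−3)/6)² = 4.000
te_Task 3 = (7 + 4·11 + 21)/6 = 72/6 = 12; σ²_Task 3 = ((21−7)/6)² = 5.444
te_Task 4 = (2 + 4·8 + 20)/6 = 54/6 = 9; σ²_Task 4 = ((20−2)/6)² = 9.000
te_Task 5 = (5 + 4·8 + 23)/6 = 60/6 = 10; σ²_Task 5 = ((23−5)/6)² = 9.000
te_Task 6 = (10 + 4·12 + 20)/6 = 78/6 = 13; σ²_Task 6 = ((20−10)/6)² = 2.778

Forward pass:
ES_Task 1 = 0; EF_Task 1 = 10
ES_Task 2 = 0; EF_Task 2 = 7
ES_Task 3 = 0; EF_Task 3 = 12
ES_Task 4 = max(EF_Task 2=7, EF_Task 3=12) = 12; EF_Task 4 = 12+9 = 21
ES_Task 5 = max(EF_Task 2=7, EF_Task 3=12) = 12; EF_Task 5 = 12+10 = 22
ES_Task 6 = max(EF_Task 1=10, EF_Task 2=7, EF_Task 4=21, EF_Task 5=22) = 22; EF_Task 6 = 22+13 = 35
Expected project duration μ = 35 days. Critical path: Task 3 → Task 5 → Task 6.

Variance along critical path = 5.444 + 9.000 + 2.778 = 17.222; σ = √17.222 = 4.150 days.
Z = (29 − 35) / 4.150 = -1.446
P(T ≤ 29) = Φ(-1.446) ≈ 0.074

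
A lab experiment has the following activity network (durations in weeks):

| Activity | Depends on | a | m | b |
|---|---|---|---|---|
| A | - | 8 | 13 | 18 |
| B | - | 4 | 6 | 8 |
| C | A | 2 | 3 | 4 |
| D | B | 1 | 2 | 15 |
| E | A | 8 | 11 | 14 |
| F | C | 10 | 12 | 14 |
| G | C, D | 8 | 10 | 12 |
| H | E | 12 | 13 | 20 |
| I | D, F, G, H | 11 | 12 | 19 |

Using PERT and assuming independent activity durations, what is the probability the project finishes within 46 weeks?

te_A = (8 + 4·13 + 18)/6 = 78/6 = 13; σ²_A = ((18−8)/6)² = 2.778
te_B = (4 + 4·6 + 8)/6 = 36/6 = 6; σ²_B = ((8−4)/6)² = 0.444
te_C = (2 + 4·3 + 4)/6 = 18/6 = 3; σ²_C = ((4−2)/6)² = 0.111
te_D = (1 + 4·2 + 15)/6 = 24/6 = 4; σ²_D = ((15−1)/6)² = 5.444
te_E = (8 + 4·11 + 14)/6 = 66/6 = 11; σ²_E = ((14−8)/6)² = 1.000
te_F = (10 + 4·12 + 14)/6 = 72/6 = 12; σ²_F = ((14−10)/6)² = 0.444
te_G = (8 + 4·10 + 12)/6 = 60/6 = 10; σ²_G = ((12−8)/6)² = 0.444
te_H = (12 + 4·13 + 20)/6 = 84/6 = 14; σ²_H = ((20−12)/6)² = 1.778
te_I = (11 + 4·12 + 19)/6 = 78/6 = 13; σ²_I = ((19−11)/6)² = 1.778

Forward pass:
ES_A = 0; EF_A = 13
ES_B = 0; EF_B = 6
ES_C = 13; EF_C = 13+3 = 16
ES_D = 6; EF_D = 6+4 = 10
ES_E = 13; EF_E = 13+11 = 24
ES_F = 16; EF_F = 16+12 = 28
ES_G = max(EF_C=16, EF_D=10) = 16; EF_G = 16+10 = 26
ES_H = 24; EF_H = 24+14 = 38
ES_I = max(EF_D=10, EF_F=28, EF_G=26, EF_H=38) = 38; EF_I = 38+13 = 51
Expected project duration μ = 51 weeks. Critical path: A → E → H → I.

Variance along critical path = 2.778 + 1.000 + 1.778 + 1.778 = 7.333; σ = √7.333 = 2.708 weeks.
Z = (46 − 51) / 2.708 = -1.846
P(T ≤ 46) = Φ(-1.846) ≈ 0.032

0.032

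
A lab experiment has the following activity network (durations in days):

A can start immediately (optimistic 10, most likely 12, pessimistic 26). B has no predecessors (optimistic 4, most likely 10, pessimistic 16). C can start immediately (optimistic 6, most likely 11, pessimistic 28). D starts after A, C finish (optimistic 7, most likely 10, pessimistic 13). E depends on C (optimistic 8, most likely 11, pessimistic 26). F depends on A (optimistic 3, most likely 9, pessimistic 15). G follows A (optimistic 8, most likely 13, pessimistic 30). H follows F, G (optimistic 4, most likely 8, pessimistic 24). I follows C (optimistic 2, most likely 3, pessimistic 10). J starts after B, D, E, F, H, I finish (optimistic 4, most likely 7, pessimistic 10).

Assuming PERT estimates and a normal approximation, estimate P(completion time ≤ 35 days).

0.027

te_A = (10 + 4·12 + 26)/6 = 84/6 = 14; σ²_A = ((26−10)/6)² = 7.111
te_B = (4 + 4·10 + 16)/6 = 60/6 = 10; σ²_B = ((16−4)/6)² = 4.000
te_C = (6 + 4·11 + 28)/6 = 78/6 = 13; σ²_C = ((28−6)/6)² = 13.444
te_D = (7 + 4·10 + 13)/6 = 60/6 = 10; σ²_D = ((13−7)/6)² = 1.000
te_E = (8 + 4·11 + 26)/6 = 78/6 = 13; σ²_E = ((26−8)/6)² = 9.000
te_F = (3 + 4·9 + 15)/6 = 54/6 = 9; σ²_F = ((15−3)/6)² = 4.000
te_G = (8 + 4·13 + 30)/6 = 90/6 = 15; σ²_G = ((30−8)/6)² = 13.444
te_H = (4 + 4·8 + 24)/6 = 60/6 = 10; σ²_H = ((24−4)/6)² = 11.111
te_I = (2 + 4·3 + 10)/6 = 24/6 = 4; σ²_I = ((10−2)/6)² = 1.778
te_J = (4 + 4·7 + 10)/6 = 42/6 = 7; σ²_J = ((10−4)/6)² = 1.000

Forward pass:
ES_A = 0; EF_A = 14
ES_B = 0; EF_B = 10
ES_C = 0; EF_C = 13
ES_D = max(EF_A=14, EF_C=13) = 14; EF_D = 14+10 = 24
ES_E = 13; EF_E = 13+13 = 26
ES_F = 14; EF_F = 14+9 = 23
ES_G = 14; EF_G = 14+15 = 29
ES_H = max(EF_F=23, EF_G=29) = 29; EF_H = 29+10 = 39
ES_I = 13; EF_I = 13+4 = 17
ES_J = max(EF_B=10, EF_D=24, EF_E=26, EF_F=23, EF_H=39, EF_I=17) = 39; EF_J = 39+7 = 46
Expected project duration μ = 46 days. Critical path: A → G → H → J.

Variance along critical path = 7.111 + 13.444 + 11.111 + 1.000 = 32.667; σ = √32.667 = 5.715 days.
Z = (35 − 46) / 5.715 = -1.925
P(T ≤ 35) = Φ(-1.925) ≈ 0.027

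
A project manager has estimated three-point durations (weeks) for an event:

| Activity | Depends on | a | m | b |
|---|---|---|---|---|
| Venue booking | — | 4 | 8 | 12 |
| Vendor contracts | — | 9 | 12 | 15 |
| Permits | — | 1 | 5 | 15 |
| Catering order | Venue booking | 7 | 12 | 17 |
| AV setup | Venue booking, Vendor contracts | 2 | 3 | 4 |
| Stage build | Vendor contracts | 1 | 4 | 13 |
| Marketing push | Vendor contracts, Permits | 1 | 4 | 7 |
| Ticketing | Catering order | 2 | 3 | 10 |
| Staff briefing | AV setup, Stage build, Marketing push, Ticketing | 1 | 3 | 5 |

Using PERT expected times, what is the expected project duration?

te_Venue booking = (4 + 4·8 + 12)/6 = 48/6 = 8
te_Vendor contracts = (9 + 4·12 + 15)/6 = 72/6 = 12
te_Permits = (1 + 4·5 + 15)/6 = 36/6 = 6
te_Catering order = (7 + 4·12 + 17)/6 = 72/6 = 12
te_AV setup = (2 + 4·3 + 4)/6 = 18/6 = 3
te_Stage build = (1 + 4·4 + 13)/6 = 30/6 = 5
te_Marketing push = (1 + 4·4 + 7)/6 = 24/6 = 4
te_Ticketing = (2 + 4·3 + 10)/6 = 24/6 = 4
te_Staff briefing = (1 + 4·3 + 5)/6 = 18/6 = 3

Forward pass:
ES_Venue booking = 0; EF_Venue booking = 8
ES_Vendor contracts = 0; EF_Vendor contracts = 12
ES_Permits = 0; EF_Permits = 6
ES_Catering order = 8; EF_Catering order = 8+12 = 20
ES_AV setup = max(EF_Venue booking=8, EF_Vendor contracts=12) = 12; EF_AV setup = 12+3 = 15
ES_Stage build = 12; EF_Stage build = 12+5 = 17
ES_Marketing push = max(EF_Vendor contracts=12, EF_Permits=6) = 12; EF_Marketing push = 12+4 = 16
ES_Ticketing = 20; EF_Ticketing = 20+4 = 24
ES_Staff briefing = max(EF_AV setup=15, EF_Stage build=17, EF_Marketing push=16, EF_Ticketing=24) = 24; EF_Staff briefing = 24+3 = 27
Expected project duration μ = 27 weeks. Critical path: Venue booking → Catering order → Ticketing → Staff briefing.

27 weeks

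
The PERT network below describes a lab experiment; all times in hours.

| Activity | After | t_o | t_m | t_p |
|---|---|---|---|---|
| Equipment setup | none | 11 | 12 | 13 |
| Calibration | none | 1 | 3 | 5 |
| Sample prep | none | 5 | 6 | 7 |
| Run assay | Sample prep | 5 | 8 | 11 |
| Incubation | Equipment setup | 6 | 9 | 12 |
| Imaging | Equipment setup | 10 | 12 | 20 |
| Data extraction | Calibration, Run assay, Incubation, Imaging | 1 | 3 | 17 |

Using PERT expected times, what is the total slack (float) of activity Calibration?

te_Equipment setup = (11 + 4·12 + 13)/6 = 72/6 = 12
te_Calibration = (1 + 4·3 + 5)/6 = 18/6 = 3
te_Sample prep = (5 + 4·6 + 7)/6 = 36/6 = 6
te_Run assay = (5 + 4·8 + 11)/6 = 48/6 = 8
te_Incubation = (6 + 4·9 + 12)/6 = 54/6 = 9
te_Imaging = (10 + 4·12 + 20)/6 = 78/6 = 13
te_Data extraction = (1 + 4·3 + 17)/6 = 30/6 = 5

Forward pass:
ES_Equipment setup = 0; EF_Equipment setup = 12
ES_Calibration = 0; EF_Calibration = 3
ES_Sample prep = 0; EF_Sample prep = 6
ES_Run assay = 6; EF_Run assay = 6+8 = 14
ES_Incubation = 12; EF_Incubation = 12+9 = 21
ES_Imaging = 12; EF_Imaging = 12+13 = 25
ES_Data extraction = max(EF_Calibration=3, EF_Run assay=14, EF_Incubation=21, EF_Imaging=25) = 25; EF_Data extraction = 25+5 = 30
Expected project duration μ = 30 hours. Critical path: Equipment setup → Imaging → Data extraction.

Backward pass:
LF_Data extraction = 30; LS_Data extraction = 30−5 = 25
LF_Imaging = LS_Data extraction = 25; LS_Imaging = 25−13 = 12
LF_Incubation = LS_Data extraction = 25; LS_Incubation = 25−9 = 16
LF_Run assay = LS_Data extraction = 25; LS_Run assay = 25−8 = 17
LF_Sample prep = LS_Run assay = 17; LS_Sample prep = 17−6 = 11
LF_Calibration = LS_Data extraction = 25; LS_Calibration = 25−3 = 22
LF_Equipment setup = min(LS_Incubation=16, LS_Imaging=12) = 12; LS_Equipment setup = 12−12 = 0
Slack_Calibration = LS_Calibration − ES_Calibration = 22 − 0 = 22

22 hours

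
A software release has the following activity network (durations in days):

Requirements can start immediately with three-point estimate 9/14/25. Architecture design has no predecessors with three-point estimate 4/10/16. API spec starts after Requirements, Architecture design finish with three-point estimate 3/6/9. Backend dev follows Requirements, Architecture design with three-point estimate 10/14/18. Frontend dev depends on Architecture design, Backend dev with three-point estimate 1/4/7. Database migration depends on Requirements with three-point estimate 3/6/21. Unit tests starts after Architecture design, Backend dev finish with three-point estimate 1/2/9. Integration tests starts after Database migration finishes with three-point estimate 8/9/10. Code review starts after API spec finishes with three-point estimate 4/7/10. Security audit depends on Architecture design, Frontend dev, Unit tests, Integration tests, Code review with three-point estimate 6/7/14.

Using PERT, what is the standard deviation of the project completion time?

3.42 days

te_Requirements = (9 + 4·14 + 25)/6 = 90/6 = 15; σ²_Requirements = ((25−9)/6)² = 7.111
te_Architecture design = (4 + 4·10 + 16)/6 = 60/6 = 10; σ²_Architecture design = ((16−4)/6)² = 4.000
te_API spec = (3 + 4·6 + 9)/6 = 36/6 = 6; σ²_API spec = ((9−3)/6)² = 1.000
te_Backend dev = (10 + 4·14 + 18)/6 = 84/6 = 14; σ²_Backend dev = ((18−10)/6)² = 1.778
te_Frontend dev = (1 + 4·4 + 7)/6 = 24/6 = 4; σ²_Frontend dev = ((7−1)/6)² = 1.000
te_Database migration = (3 + 4·6 + 21)/6 = 48/6 = 8; σ²_Database migration = ((21−3)/6)² = 9.000
te_Unit tests = (1 + 4·2 + 9)/6 = 18/6 = 3; σ²_Unit tests = ((9−1)/6)² = 1.778
te_Integration tests = (8 + 4·9 + 10)/6 = 54/6 = 9; σ²_Integration tests = ((10−8)/6)² = 0.111
te_Code review = (4 + 4·7 + 10)/6 = 42/6 = 7; σ²_Code review = ((10−4)/6)² = 1.000
te_Security audit = (6 + 4·7 + 14)/6 = 48/6 = 8; σ²_Security audit = ((14−6)/6)² = 1.778

Forward pass:
ES_Requirements = 0; EF_Requirements = 15
ES_Architecture design = 0; EF_Architecture design = 10
ES_API spec = max(EF_Requirements=15, EF_Architecture design=10) = 15; EF_API spec = 15+6 = 21
ES_Backend dev = max(EF_Requirements=15, EF_Architecture design=10) = 15; EF_Backend dev = 15+14 = 29
ES_Frontend dev = max(EF_Architecture design=10, EF_Backend dev=29) = 29; EF_Frontend dev = 29+4 = 33
ES_Database migration = 15; EF_Database migration = 15+8 = 23
ES_Unit tests = max(EF_Architecture design=10, EF_Backend dev=29) = 29; EF_Unit tests = 29+3 = 32
ES_Integration tests = 23; EF_Integration tests = 23+9 = 32
ES_Code review = 21; EF_Code review = 21+7 = 28
ES_Security audit = max(EF_Architecture design=10, EF_Frontend dev=33, EF_Unit tests=32, EF_Integration tests=32, EF_Code review=28) = 33; EF_Security audit = 33+8 = 41
Expected project duration μ = 41 days. Critical path: Requirements → Backend dev → Frontend dev → Security audit.

Variance along critical path = 7.111 + 1.778 + 1.000 + 1.778 = 11.667
σ = √11.667 = 3.416 days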